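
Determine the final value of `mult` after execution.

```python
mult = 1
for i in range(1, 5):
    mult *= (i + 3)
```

Let's trace through this code step by step.

Initialize: mult = 1
Entering loop: for i in range(1, 5):

After execution: mult = 840
840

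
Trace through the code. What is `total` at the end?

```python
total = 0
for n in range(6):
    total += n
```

Let's trace through this code step by step.

Initialize: total = 0
Entering loop: for n in range(6):

After execution: total = 15
15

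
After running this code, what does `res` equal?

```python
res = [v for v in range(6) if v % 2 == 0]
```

Let's trace through this code step by step.

Initialize: res = [v for v in range(6) if v % 2 == 0]

After execution: res = [0, 2, 4]
[0, 2, 4]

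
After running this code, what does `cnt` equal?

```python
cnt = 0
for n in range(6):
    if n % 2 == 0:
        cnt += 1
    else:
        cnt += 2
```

Let's trace through this code step by step.

Initialize: cnt = 0
Entering loop: for n in range(6):

After execution: cnt = 9
9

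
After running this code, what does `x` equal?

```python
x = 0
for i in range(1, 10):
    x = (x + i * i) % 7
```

Let's trace through this code step by step.

Initialize: x = 0
Entering loop: for i in range(1, 10):

After execution: x = 5
5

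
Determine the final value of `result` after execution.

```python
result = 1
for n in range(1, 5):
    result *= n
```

Let's trace through this code step by step.

Initialize: result = 1
Entering loop: for n in range(1, 5):

After execution: result = 24
24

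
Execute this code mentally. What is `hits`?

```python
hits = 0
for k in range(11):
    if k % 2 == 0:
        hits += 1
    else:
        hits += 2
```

Let's trace through this code step by step.

Initialize: hits = 0
Entering loop: for k in range(11):

After execution: hits = 16
16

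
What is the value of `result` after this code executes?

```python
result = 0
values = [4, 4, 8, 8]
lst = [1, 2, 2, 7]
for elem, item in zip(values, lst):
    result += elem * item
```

Let's trace through this code step by step.

Initialize: result = 0
Initialize: values = [4, 4, 8, 8]
Initialize: lst = [1, 2, 2, 7]
Entering loop: for elem, item in zip(values, lst):

After execution: result = 84
84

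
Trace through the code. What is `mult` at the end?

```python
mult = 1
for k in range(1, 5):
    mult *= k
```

Let's trace through this code step by step.

Initialize: mult = 1
Entering loop: for k in range(1, 5):

After execution: mult = 24
24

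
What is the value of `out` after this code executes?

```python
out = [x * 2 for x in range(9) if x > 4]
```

Let's trace through this code step by step.

Initialize: out = [x * 2 for x in range(9) if x > 4]

After execution: out = [10, 12, 14, 16]
[10, 12, 14, 16]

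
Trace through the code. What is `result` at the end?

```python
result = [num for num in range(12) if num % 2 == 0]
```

Let's trace through this code step by step.

Initialize: result = [num for num in range(12) if num % 2 == 0]

After execution: result = [0, 2, 4, 6, 8, 10]
[0, 2, 4, 6, 8, 10]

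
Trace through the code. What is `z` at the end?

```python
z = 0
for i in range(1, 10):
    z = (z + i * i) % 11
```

Let's trace through this code step by step.

Initialize: z = 0
Entering loop: for i in range(1, 10):

After execution: z = 10
10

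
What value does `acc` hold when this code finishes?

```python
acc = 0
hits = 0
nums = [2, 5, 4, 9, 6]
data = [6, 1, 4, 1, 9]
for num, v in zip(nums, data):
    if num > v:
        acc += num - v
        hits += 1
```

Let's trace through this code step by step.

Initialize: acc = 0
Initialize: hits = 0
Initialize: nums = [2, 5, 4, 9, 6]
Initialize: data = [6, 1, 4, 1, 9]
Entering loop: for num, v in zip(nums, data):

After execution: acc = 12
12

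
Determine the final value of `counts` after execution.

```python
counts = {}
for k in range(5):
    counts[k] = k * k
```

Let's trace through this code step by step.

Initialize: counts = {}
Entering loop: for k in range(5):

After execution: counts = {0: 0, 1: 1, 2: 4, 3: 9, 4: 16}
{0: 0, 1: 1, 2: 4, 3: 9, 4: 16}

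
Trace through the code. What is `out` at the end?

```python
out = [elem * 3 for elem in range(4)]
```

Let's trace through this code step by step.

Initialize: out = [elem * 3 for elem in range(4)]

After execution: out = [0, 3, 6, 9]
[0, 3, 6, 9]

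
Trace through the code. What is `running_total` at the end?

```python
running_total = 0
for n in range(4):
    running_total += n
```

Let's trace through this code step by step.

Initialize: running_total = 0
Entering loop: for n in range(4):

After execution: running_total = 6
6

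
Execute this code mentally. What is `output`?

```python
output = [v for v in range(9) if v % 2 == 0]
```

Let's trace through this code step by step.

Initialize: output = [v for v in range(9) if v % 2 == 0]

After execution: output = [0, 2, 4, 6, 8]
[0, 2, 4, 6, 8]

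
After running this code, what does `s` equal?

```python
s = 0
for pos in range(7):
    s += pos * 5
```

Let's trace through this code step by step.

Initialize: s = 0
Entering loop: for pos in range(7):

After execution: s = 105
105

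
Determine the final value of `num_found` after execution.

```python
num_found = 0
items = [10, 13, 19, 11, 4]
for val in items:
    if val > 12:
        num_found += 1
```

Let's trace through this code step by step.

Initialize: num_found = 0
Initialize: items = [10, 13, 19, 11, 4]
Entering loop: for val in items:

After execution: num_found = 2
2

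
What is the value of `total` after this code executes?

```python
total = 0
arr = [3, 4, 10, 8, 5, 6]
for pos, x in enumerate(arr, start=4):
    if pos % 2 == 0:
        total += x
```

Let's trace through this code step by step.

Initialize: total = 0
Initialize: arr = [3, 4, 10, 8, 5, 6]
Entering loop: for pos, x in enumerate(arr, start=4):

After execution: total = 18
18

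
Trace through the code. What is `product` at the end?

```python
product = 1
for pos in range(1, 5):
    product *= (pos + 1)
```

Let's trace through this code step by step.

Initialize: product = 1
Entering loop: for pos in range(1, 5):

After execution: product = 120
120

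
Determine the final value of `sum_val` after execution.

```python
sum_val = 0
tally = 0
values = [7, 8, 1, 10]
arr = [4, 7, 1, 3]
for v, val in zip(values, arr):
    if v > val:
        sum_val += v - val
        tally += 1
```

Let's trace through this code step by step.

Initialize: sum_val = 0
Initialize: tally = 0
Initialize: values = [7, 8, 1, 10]
Initialize: arr = [4, 7, 1, 3]
Entering loop: for v, val in zip(values, arr):

After execution: sum_val = 11
11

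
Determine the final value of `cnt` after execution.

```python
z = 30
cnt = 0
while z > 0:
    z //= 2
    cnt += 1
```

Let's trace through this code step by step.

Initialize: z = 30
Initialize: cnt = 0
Entering loop: while z > 0:

After execution: cnt = 5
5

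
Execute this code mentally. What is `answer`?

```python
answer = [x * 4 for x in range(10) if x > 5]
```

Let's trace through this code step by step.

Initialize: answer = [x * 4 for x in range(10) if x > 5]

After execution: answer = [24, 28, 32, 36]
[24, 28, 32, 36]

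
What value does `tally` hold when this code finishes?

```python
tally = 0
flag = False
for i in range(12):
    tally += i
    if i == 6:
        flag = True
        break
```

Let's trace through this code step by step.

Initialize: tally = 0
Initialize: flag = False
Entering loop: for i in range(12):

After execution: tally = 21
21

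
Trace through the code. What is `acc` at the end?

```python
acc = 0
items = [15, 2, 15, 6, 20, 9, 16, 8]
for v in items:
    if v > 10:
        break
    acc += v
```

Let's trace through this code step by step.

Initialize: acc = 0
Initialize: items = [15, 2, 15, 6, 20, 9, 16, 8]
Entering loop: for v in items:

After execution: acc = 0
0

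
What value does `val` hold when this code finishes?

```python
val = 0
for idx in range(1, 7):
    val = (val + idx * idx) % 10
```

Let's trace through this code step by step.

Initialize: val = 0
Entering loop: for idx in range(1, 7):

After execution: val = 1
1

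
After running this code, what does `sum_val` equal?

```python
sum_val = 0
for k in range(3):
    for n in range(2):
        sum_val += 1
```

Let's trace through this code step by step.

Initialize: sum_val = 0
Entering loop: for k in range(3):

After execution: sum_val = 6
6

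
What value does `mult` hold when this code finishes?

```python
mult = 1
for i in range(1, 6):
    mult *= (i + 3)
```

Let's trace through this code step by step.

Initialize: mult = 1
Entering loop: for i in range(1, 6):

After execution: mult = 6720
6720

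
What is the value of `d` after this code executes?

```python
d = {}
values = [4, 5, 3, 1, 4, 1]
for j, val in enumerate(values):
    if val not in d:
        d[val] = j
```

Let's trace through this code step by step.

Initialize: d = {}
Initialize: values = [4, 5, 3, 1, 4, 1]
Entering loop: for j, val in enumerate(values):

After execution: d = {4: 0, 5: 1, 3: 2, 1: 3}
{4: 0, 5: 1, 3: 2, 1: 3}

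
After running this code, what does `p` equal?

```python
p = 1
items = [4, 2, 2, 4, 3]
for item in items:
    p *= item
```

Let's trace through this code step by step.

Initialize: p = 1
Initialize: items = [4, 2, 2, 4, 3]
Entering loop: for item in items:

After execution: p = 192
192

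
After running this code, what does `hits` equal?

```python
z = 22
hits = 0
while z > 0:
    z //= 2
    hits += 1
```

Let's trace through this code step by step.

Initialize: z = 22
Initialize: hits = 0
Entering loop: while z > 0:

After execution: hits = 5
5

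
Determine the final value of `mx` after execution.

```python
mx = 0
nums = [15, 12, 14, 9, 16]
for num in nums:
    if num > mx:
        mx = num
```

Let's trace through this code step by step.

Initialize: mx = 0
Initialize: nums = [15, 12, 14, 9, 16]
Entering loop: for num in nums:

After execution: mx = 16
16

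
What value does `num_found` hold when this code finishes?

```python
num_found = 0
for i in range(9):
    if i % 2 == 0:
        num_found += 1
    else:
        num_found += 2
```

Let's trace through this code step by step.

Initialize: num_found = 0
Entering loop: for i in range(9):

After execution: num_found = 13
13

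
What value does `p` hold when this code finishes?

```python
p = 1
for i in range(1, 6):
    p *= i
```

Let's trace through this code step by step.

Initialize: p = 1
Entering loop: for i in range(1, 6):

After execution: p = 120
120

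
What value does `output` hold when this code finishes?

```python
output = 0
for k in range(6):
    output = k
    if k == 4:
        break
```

Let's trace through this code step by step.

Initialize: output = 0
Entering loop: for k in range(6):

After execution: output = 4
4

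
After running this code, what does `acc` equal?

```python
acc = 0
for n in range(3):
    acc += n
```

Let's trace through this code step by step.

Initialize: acc = 0
Entering loop: for n in range(3):

After execution: acc = 3
3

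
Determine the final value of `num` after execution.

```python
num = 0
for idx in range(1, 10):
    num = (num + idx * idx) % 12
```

Let's trace through this code step by step.

Initialize: num = 0
Entering loop: for idx in range(1, 10):

After execution: num = 9
9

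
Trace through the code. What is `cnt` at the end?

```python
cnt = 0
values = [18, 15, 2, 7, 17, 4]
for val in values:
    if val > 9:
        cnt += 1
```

Let's trace through this code step by step.

Initialize: cnt = 0
Initialize: values = [18, 15, 2, 7, 17, 4]
Entering loop: for val in values:

After execution: cnt = 3
3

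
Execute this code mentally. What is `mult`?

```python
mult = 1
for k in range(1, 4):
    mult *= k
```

Let's trace through this code step by step.

Initialize: mult = 1
Entering loop: for k in range(1, 4):

After execution: mult = 6
6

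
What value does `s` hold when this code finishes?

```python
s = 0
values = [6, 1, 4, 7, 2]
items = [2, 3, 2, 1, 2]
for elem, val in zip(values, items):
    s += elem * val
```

Let's trace through this code step by step.

Initialize: s = 0
Initialize: values = [6, 1, 4, 7, 2]
Initialize: items = [2, 3, 2, 1, 2]
Entering loop: for elem, val in zip(values, items):

After execution: s = 34
34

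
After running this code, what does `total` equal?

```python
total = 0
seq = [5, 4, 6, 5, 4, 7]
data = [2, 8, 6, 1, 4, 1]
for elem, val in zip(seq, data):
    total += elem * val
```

Let's trace through this code step by step.

Initialize: total = 0
Initialize: seq = [5, 4, 6, 5, 4, 7]
Initialize: data = [2, 8, 6, 1, 4, 1]
Entering loop: for elem, val in zip(seq, data):

After execution: total = 106
106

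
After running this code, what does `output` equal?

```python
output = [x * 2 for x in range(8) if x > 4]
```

Let's trace through this code step by step.

Initialize: output = [x * 2 for x in range(8) if x > 4]

After execution: output = [10, 12, 14]
[10, 12, 14]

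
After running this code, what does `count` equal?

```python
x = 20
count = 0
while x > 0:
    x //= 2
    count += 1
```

Let's trace through this code step by step.

Initialize: x = 20
Initialize: count = 0
Entering loop: while x > 0:

After execution: count = 5
5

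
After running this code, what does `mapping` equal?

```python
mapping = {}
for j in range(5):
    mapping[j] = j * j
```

Let's trace through this code step by step.

Initialize: mapping = {}
Entering loop: for j in range(5):

After execution: mapping = {0: 0, 1: 1, 2: 4, 3: 9, 4: 16}
{0: 0, 1: 1, 2: 4, 3: 9, 4: 16}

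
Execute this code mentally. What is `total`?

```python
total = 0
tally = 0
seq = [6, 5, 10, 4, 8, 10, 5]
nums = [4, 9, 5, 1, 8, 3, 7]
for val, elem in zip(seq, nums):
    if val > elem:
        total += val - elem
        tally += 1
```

Let's trace through this code step by step.

Initialize: total = 0
Initialize: tally = 0
Initialize: seq = [6, 5, 10, 4, 8, 10, 5]
Initialize: nums = [4, 9, 5, 1, 8, 3, 7]
Entering loop: for val, elem in zip(seq, nums):

After execution: total = 17
17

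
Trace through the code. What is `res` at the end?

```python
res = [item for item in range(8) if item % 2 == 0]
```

Let's trace through this code step by step.

Initialize: res = [item for item in range(8) if item % 2 == 0]

After execution: res = [0, 2, 4, 6]
[0, 2, 4, 6]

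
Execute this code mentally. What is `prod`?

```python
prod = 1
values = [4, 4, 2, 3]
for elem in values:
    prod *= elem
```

Let's trace through this code step by step.

Initialize: prod = 1
Initialize: values = [4, 4, 2, 3]
Entering loop: for elem in values:

After execution: prod = 96
96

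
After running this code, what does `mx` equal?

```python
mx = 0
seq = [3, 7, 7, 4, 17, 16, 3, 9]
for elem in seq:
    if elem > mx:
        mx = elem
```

Let's trace through this code step by step.

Initialize: mx = 0
Initialize: seq = [3, 7, 7, 4, 17, 16, 3, 9]
Entering loop: for elem in seq:

After execution: mx = 17
17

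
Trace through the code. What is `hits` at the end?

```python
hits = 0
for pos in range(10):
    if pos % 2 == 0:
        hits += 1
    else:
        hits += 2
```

Let's trace through this code step by step.

Initialize: hits = 0
Entering loop: for pos in range(10):

After execution: hits = 15
15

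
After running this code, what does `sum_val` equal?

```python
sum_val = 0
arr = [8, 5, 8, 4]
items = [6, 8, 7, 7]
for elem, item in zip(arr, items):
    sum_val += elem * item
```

Let's trace through this code step by step.

Initialize: sum_val = 0
Initialize: arr = [8, 5, 8, 4]
Initialize: items = [6, 8, 7, 7]
Entering loop: for elem, item in zip(arr, items):

After execution: sum_val = 172
172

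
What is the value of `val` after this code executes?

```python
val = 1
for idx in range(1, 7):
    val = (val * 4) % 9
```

Let's trace through this code step by step.

Initialize: val = 1
Entering loop: for idx in range(1, 7):

After execution: val = 1
1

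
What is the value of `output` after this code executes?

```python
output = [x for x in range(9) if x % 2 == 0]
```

Let's trace through this code step by step.

Initialize: output = [x for x in range(9) if x % 2 == 0]

After execution: output = [0, 2, 4, 6, 8]
[0, 2, 4, 6, 8]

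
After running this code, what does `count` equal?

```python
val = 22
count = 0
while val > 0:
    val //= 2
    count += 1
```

Let's trace through this code step by step.

Initialize: val = 22
Initialize: count = 0
Entering loop: while val > 0:

After execution: count = 5
5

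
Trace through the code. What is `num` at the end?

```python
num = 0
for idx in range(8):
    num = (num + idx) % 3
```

Let's trace through this code step by step.

Initialize: num = 0
Entering loop: for idx in range(8):

After execution: num = 1
1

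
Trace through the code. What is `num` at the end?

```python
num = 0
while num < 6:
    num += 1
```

Let's trace through this code step by step.

Initialize: num = 0
Entering loop: while num < 6:

After execution: num = 6
6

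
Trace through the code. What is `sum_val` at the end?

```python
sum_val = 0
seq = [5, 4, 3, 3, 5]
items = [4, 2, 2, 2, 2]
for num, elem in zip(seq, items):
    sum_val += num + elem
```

Let's trace through this code step by step.

Initialize: sum_val = 0
Initialize: seq = [5, 4, 3, 3, 5]
Initialize: items = [4, 2, 2, 2, 2]
Entering loop: for num, elem in zip(seq, items):

After execution: sum_val = 32
32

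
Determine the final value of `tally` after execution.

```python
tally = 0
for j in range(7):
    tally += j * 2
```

Let's trace through this code step by step.

Initialize: tally = 0
Entering loop: for j in range(7):

After execution: tally = 42
42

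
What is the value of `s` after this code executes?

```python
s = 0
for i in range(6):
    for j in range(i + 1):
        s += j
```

Let's trace through this code step by step.

Initialize: s = 0
Entering loop: for i in range(6):

After execution: s = 35
35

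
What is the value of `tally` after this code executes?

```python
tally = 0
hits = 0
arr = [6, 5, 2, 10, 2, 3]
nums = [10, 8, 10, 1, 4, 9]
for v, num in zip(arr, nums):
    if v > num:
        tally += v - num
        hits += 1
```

Let's trace through this code step by step.

Initialize: tally = 0
Initialize: hits = 0
Initialize: arr = [6, 5, 2, 10, 2, 3]
Initialize: nums = [10, 8, 10, 1, 4, 9]
Entering loop: for v, num in zip(arr, nums):

After execution: tally = 9
9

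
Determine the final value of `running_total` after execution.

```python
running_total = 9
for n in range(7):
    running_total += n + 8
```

Let's trace through this code step by step.

Initialize: running_total = 9
Entering loop: for n in range(7):

After execution: running_total = 86
86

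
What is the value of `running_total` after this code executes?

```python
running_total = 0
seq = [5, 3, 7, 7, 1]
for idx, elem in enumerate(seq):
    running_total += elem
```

Let's trace through this code step by step.

Initialize: running_total = 0
Initialize: seq = [5, 3, 7, 7, 1]
Entering loop: for idx, elem in enumerate(seq):

After execution: running_total = 23
23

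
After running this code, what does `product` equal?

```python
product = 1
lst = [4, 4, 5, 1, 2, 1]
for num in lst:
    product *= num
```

Let's trace through this code step by step.

Initialize: product = 1
Initialize: lst = [4, 4, 5, 1, 2, 1]
Entering loop: for num in lst:

After execution: product = 160
160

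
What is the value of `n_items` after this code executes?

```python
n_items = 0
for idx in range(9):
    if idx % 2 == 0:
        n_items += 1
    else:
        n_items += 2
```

Let's trace through this code step by step.

Initialize: n_items = 0
Entering loop: for idx in range(9):

After execution: n_items = 13
13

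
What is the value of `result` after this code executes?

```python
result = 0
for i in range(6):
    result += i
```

Let's trace through this code step by step.

Initialize: result = 0
Entering loop: for i in range(6):

After execution: result = 15
15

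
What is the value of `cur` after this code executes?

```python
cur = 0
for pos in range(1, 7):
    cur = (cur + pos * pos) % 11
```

Let's trace through this code step by step.

Initialize: cur = 0
Entering loop: for pos in range(1, 7):

After execution: cur = 3
3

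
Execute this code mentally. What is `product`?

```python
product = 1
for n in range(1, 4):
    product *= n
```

Let's trace through this code step by step.

Initialize: product = 1
Entering loop: for n in range(1, 4):

After execution: product = 6
6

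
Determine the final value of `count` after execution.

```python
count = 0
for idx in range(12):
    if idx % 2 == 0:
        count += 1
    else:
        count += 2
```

Let's trace through this code step by step.

Initialize: count = 0
Entering loop: for idx in range(12):

After execution: count = 18
18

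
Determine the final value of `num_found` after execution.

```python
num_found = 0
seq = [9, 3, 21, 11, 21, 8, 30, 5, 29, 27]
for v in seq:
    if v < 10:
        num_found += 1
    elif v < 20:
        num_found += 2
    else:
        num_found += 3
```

Let's trace through this code step by step.

Initialize: num_found = 0
Initialize: seq = [9, 3, 21, 11, 21, 8, 30, 5, 29, 27]
Entering loop: for v in seq:

After execution: num_found = 21
21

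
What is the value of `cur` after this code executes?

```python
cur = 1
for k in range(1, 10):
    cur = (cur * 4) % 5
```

Let's trace through this code step by step.

Initialize: cur = 1
Entering loop: for k in range(1, 10):

After execution: cur = 4
4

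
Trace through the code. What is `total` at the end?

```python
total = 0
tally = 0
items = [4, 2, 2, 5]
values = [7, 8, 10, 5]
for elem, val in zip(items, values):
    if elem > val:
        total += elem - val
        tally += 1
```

Let's trace through this code step by step.

Initialize: total = 0
Initialize: tally = 0
Initialize: items = [4, 2, 2, 5]
Initialize: values = [7, 8, 10, 5]
Entering loop: for elem, val in zip(items, values):

After execution: total = 0
0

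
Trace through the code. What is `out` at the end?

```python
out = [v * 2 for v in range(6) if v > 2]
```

Let's trace through this code step by step.

Initialize: out = [v * 2 for v in range(6) if v > 2]

After execution: out = [6, 8, 10]
[6, 8, 10]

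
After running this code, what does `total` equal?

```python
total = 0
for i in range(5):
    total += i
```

Let's trace through this code step by step.

Initialize: total = 0
Entering loop: for i in range(5):

After execution: total = 10
10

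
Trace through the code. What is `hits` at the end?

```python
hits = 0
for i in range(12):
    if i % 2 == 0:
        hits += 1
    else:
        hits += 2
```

Let's trace through this code step by step.

Initialize: hits = 0
Entering loop: for i in range(12):

After execution: hits = 18
18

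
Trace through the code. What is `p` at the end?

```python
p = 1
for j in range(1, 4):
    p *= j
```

Let's trace through this code step by step.

Initialize: p = 1
Entering loop: for j in range(1, 4):

After execution: p = 6
6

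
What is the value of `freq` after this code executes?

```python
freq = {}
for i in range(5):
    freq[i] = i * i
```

Let's trace through this code step by step.

Initialize: freq = {}
Entering loop: for i in range(5):

After execution: freq = {0: 0, 1: 1, 2: 4, 3: 9, 4: 16}
{0: 0, 1: 1, 2: 4, 3: 9, 4: 16}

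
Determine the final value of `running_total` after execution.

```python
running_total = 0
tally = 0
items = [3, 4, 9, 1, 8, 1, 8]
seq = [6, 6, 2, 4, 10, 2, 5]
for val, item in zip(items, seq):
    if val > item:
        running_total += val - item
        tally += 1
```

Let's trace through this code step by step.

Initialize: running_total = 0
Initialize: tally = 0
Initialize: items = [3, 4, 9, 1, 8, 1, 8]
Initialize: seq = [6, 6, 2, 4, 10, 2, 5]
Entering loop: for val, item in zip(items, seq):

After execution: running_total = 10
10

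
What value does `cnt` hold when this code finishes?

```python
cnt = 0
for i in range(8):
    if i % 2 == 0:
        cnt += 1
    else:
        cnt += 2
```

Let's trace through this code step by step.

Initialize: cnt = 0
Entering loop: for i in range(8):

After execution: cnt = 12
12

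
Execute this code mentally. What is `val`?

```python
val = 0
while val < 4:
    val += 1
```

Let's trace through this code step by step.

Initialize: val = 0
Entering loop: while val < 4:

After execution: val = 4
4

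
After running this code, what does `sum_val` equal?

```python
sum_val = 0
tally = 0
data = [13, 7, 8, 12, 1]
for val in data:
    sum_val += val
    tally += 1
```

Let's trace through this code step by step.

Initialize: sum_val = 0
Initialize: tally = 0
Initialize: data = [13, 7, 8, 12, 1]
Entering loop: for val in data:

After execution: sum_val = 41
41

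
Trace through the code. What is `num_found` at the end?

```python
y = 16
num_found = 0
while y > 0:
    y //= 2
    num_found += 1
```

Let's trace through this code step by step.

Initialize: y = 16
Initialize: num_found = 0
Entering loop: while y > 0:

After execution: num_found = 5
5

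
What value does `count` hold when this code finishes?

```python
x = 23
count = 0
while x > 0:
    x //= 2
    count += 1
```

Let's trace through this code step by step.

Initialize: x = 23
Initialize: count = 0
Entering loop: while x > 0:

After execution: count = 5
5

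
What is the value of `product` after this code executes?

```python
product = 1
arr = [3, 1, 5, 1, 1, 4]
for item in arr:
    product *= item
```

Let's trace through this code step by step.

Initialize: product = 1
Initialize: arr = [3, 1, 5, 1, 1, 4]
Entering loop: for item in arr:

After execution: product = 60
60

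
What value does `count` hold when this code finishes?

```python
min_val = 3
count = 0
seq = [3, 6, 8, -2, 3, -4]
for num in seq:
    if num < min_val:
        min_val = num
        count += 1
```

Let's trace through this code step by step.

Initialize: min_val = 3
Initialize: count = 0
Initialize: seq = [3, 6, 8, -2, 3, -4]
Entering loop: for num in seq:

After execution: count = 2
2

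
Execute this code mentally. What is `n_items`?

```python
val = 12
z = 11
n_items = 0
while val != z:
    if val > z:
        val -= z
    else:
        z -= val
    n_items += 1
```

Let's trace through this code step by step.

Initialize: val = 12
Initialize: z = 11
Initialize: n_items = 0
Entering loop: while val != z:

After execution: n_items = 11
11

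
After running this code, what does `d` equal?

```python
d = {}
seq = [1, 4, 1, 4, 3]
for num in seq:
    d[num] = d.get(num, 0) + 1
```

Let's trace through this code step by step.

Initialize: d = {}
Initialize: seq = [1, 4, 1, 4, 3]
Entering loop: for num in seq:

After execution: d = {1: 2, 4: 2, 3: 1}
{1: 2, 4: 2, 3: 1}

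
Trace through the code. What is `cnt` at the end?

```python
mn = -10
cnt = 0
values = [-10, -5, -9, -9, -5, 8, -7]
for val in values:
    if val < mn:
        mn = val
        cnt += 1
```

Let's trace through this code step by step.

Initialize: mn = -10
Initialize: cnt = 0
Initialize: values = [-10, -5, -9, -9, -5, 8, -7]
Entering loop: for val in values:

After execution: cnt = 0
0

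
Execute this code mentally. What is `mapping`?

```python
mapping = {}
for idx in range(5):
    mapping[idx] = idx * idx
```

Let's trace through this code step by step.

Initialize: mapping = {}
Entering loop: for idx in range(5):

After execution: mapping = {0: 0, 1: 1, 2: 4, 3: 9, 4: 16}
{0: 0, 1: 1, 2: 4, 3: 9, 4: 16}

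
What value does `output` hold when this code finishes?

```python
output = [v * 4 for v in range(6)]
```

Let's trace through this code step by step.

Initialize: output = [v * 4 for v in range(6)]

After execution: output = [0, 4, 8, 12, 16, 20]
[0, 4, 8, 12, 16, 20]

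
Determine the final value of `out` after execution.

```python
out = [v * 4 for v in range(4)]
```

Let's trace through this code step by step.

Initialize: out = [v * 4 for v in range(4)]

After execution: out = [0, 4, 8, 12]
[0, 4, 8, 12]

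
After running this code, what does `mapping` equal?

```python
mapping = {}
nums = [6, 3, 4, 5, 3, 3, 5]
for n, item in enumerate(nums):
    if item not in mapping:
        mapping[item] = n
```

Let's trace through this code step by step.

Initialize: mapping = {}
Initialize: nums = [6, 3, 4, 5, 3, 3, 5]
Entering loop: for n, item in enumerate(nums):

After execution: mapping = {6: 0, 3: 1, 4: 2, 5: 3}
{6: 0, 3: 1, 4: 2, 5: 3}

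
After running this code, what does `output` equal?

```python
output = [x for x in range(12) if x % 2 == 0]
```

Let's trace through this code step by step.

Initialize: output = [x for x in range(12) if x % 2 == 0]

After execution: output = [0, 2, 4, 6, 8, 10]
[0, 2, 4, 6, 8, 10]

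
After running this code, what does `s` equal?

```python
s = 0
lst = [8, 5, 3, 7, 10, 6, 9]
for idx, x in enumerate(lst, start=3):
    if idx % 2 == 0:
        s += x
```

Let's trace through this code step by step.

Initialize: s = 0
Initialize: lst = [8, 5, 3, 7, 10, 6, 9]
Entering loop: for idx, x in enumerate(lst, start=3):

After execution: s = 18
18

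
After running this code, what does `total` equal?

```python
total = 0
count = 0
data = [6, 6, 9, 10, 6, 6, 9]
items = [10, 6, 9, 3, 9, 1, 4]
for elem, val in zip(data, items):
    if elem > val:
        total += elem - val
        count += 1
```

Let's trace through this code step by step.

Initialize: total = 0
Initialize: count = 0
Initialize: data = [6, 6, 9, 10, 6, 6, 9]
Initialize: items = [10, 6, 9, 3, 9, 1, 4]
Entering loop: for elem, val in zip(data, items):

After execution: total = 17
17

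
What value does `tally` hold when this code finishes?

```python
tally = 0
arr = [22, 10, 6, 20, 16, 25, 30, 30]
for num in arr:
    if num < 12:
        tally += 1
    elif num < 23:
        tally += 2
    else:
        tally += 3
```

Let's trace through this code step by step.

Initialize: tally = 0
Initialize: arr = [22, 10, 6, 20, 16, 25, 30, 30]
Entering loop: for num in arr:

After execution: tally = 17
17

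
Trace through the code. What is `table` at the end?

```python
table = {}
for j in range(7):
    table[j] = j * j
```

Let's trace through this code step by step.

Initialize: table = {}
Entering loop: for j in range(7):

After execution: table = {0: 0, 1: 1, 2: 4, 3: 9, 4: 16, 5: 25, 6: 36}
{0: 0, 1: 1, 2: 4, 3: 9, 4: 16, 5: 25, 6: 36}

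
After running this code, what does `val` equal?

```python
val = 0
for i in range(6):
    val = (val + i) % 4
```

Let's trace through this code step by step.

Initialize: val = 0
Entering loop: for i in range(6):

After execution: val = 3
3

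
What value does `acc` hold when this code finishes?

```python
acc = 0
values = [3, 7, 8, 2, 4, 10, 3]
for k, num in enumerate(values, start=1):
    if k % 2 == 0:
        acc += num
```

Let's trace through this code step by step.

Initialize: acc = 0
Initialize: values = [3, 7, 8, 2, 4, 10, 3]
Entering loop: for k, num in enumerate(values, start=1):

After execution: acc = 19
19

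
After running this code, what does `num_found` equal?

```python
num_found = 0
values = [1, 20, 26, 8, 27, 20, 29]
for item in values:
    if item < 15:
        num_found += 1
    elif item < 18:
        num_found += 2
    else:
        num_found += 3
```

Let's trace through this code step by step.

Initialize: num_found = 0
Initialize: values = [1, 20, 26, 8, 27, 20, 29]
Entering loop: for item in values:

After execution: num_found = 17
17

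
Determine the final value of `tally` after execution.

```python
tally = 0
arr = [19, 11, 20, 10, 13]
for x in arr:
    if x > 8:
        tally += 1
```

Let's trace through this code step by step.

Initialize: tally = 0
Initialize: arr = [19, 11, 20, 10, 13]
Entering loop: for x in arr:

After execution: tally = 5
5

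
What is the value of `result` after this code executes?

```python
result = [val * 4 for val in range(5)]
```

Let's trace through this code step by step.

Initialize: result = [val * 4 for val in range(5)]

After execution: result = [0, 4, 8, 12, 16]
[0, 4, 8, 12, 16]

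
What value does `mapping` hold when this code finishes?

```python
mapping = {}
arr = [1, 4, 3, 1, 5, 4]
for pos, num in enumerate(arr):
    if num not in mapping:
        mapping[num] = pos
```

Let's trace through this code step by step.

Initialize: mapping = {}
Initialize: arr = [1, 4, 3, 1, 5, 4]
Entering loop: for pos, num in enumerate(arr):

After execution: mapping = {1: 0, 4: 1, 3: 2, 5: 4}
{1: 0, 4: 1, 3: 2, 5: 4}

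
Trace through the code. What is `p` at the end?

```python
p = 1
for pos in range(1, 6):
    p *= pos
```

Let's trace through this code step by step.

Initialize: p = 1
Entering loop: for pos in range(1, 6):

After execution: p = 120
120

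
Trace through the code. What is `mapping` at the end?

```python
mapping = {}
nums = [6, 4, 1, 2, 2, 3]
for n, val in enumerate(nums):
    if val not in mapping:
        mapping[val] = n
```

Let's trace through this code step by step.

Initialize: mapping = {}
Initialize: nums = [6, 4, 1, 2, 2, 3]
Entering loop: for n, val in enumerate(nums):

After execution: mapping = {6: 0, 4: 1, 1: 2, 2: 3, 3: 5}
{6: 0, 4: 1, 1: 2, 2: 3, 3: 5}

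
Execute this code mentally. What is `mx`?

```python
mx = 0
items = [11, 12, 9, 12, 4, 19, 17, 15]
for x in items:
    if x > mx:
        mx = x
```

Let's trace through this code step by step.

Initialize: mx = 0
Initialize: items = [11, 12, 9, 12, 4, 19, 17, 15]
Entering loop: for x in items:

After execution: mx = 19
19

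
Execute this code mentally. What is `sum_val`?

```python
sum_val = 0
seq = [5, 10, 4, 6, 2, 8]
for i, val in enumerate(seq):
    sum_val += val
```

Let's trace through this code step by step.

Initialize: sum_val = 0
Initialize: seq = [5, 10, 4, 6, 2, 8]
Entering loop: for i, val in enumerate(seq):

After execution: sum_val = 35
35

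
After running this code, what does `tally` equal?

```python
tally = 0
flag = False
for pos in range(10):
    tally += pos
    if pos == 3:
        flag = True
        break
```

Let's trace through this code step by step.

Initialize: tally = 0
Initialize: flag = False
Entering loop: for pos in range(10):

After execution: tally = 6
6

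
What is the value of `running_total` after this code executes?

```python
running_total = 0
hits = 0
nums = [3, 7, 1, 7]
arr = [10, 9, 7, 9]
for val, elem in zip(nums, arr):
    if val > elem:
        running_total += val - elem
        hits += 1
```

Let's trace through this code step by step.

Initialize: running_total = 0
Initialize: hits = 0
Initialize: nums = [3, 7, 1, 7]
Initialize: arr = [10, 9, 7, 9]
Entering loop: for val, elem in zip(nums, arr):

After execution: running_total = 0
0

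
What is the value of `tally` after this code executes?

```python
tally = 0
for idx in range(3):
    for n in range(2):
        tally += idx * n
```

Let's trace through this code step by step.

Initialize: tally = 0
Entering loop: for idx in range(3):

After execution: tally = 3
3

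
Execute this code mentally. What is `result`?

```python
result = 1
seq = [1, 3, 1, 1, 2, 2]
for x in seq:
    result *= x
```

Let's trace through this code step by step.

Initialize: result = 1
Initialize: seq = [1, 3, 1, 1, 2, 2]
Entering loop: for x in seq:

After execution: result = 12
12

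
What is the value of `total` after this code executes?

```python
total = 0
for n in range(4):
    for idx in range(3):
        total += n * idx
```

Let's trace through this code step by step.

Initialize: total = 0
Entering loop: for n in range(4):

After execution: total = 18
18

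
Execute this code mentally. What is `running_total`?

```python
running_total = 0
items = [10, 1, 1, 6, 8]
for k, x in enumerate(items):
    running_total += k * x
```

Let's trace through this code step by step.

Initialize: running_total = 0
Initialize: items = [10, 1, 1, 6, 8]
Entering loop: for k, x in enumerate(items):

After execution: running_total = 53
53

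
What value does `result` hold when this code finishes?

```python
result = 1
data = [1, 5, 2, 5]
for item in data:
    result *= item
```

Let's trace through this code step by step.

Initialize: result = 1
Initialize: data = [1, 5, 2, 5]
Entering loop: for item in data:

After execution: result = 50
50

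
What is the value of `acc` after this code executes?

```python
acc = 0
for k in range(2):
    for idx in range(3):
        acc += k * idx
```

Let's trace through this code step by step.

Initialize: acc = 0
Entering loop: for k in range(2):

After execution: acc = 3
3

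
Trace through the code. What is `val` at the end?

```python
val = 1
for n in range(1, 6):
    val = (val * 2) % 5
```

Let's trace through this code step by step.

Initialize: val = 1
Entering loop: for n in range(1, 6):

After execution: val = 2
2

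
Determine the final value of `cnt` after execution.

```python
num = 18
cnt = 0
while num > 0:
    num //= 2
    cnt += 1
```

Let's trace through this code step by step.

Initialize: num = 18
Initialize: cnt = 0
Entering loop: while num > 0:

After execution: cnt = 5
5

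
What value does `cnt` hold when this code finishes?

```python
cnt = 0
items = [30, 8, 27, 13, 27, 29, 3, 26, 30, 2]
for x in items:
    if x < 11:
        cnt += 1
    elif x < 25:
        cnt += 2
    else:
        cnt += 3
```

Let's trace through this code step by step.

Initialize: cnt = 0
Initialize: items = [30, 8, 27, 13, 27, 29, 3, 26, 30, 2]
Entering loop: for x in items:

After execution: cnt = 23
23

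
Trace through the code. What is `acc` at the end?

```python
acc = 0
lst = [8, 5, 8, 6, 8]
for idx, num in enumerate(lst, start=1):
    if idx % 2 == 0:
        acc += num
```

Let's trace through this code step by step.

Initialize: acc = 0
Initialize: lst = [8, 5, 8, 6, 8]
Entering loop: for idx, num in enumerate(lst, start=1):

After execution: acc = 11
11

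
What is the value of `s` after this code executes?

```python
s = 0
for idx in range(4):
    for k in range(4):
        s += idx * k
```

Let's trace through this code step by step.

Initialize: s = 0
Entering loop: for idx in range(4):

After execution: s = 36
36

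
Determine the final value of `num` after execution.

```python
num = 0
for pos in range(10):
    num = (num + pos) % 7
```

Let's trace through this code step by step.

Initialize: num = 0
Entering loop: for pos in range(10):

After execution: num = 3
3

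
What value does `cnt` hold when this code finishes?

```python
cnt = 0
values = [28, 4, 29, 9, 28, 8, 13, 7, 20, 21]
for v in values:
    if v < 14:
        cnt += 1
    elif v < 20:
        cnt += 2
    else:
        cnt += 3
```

Let's trace through this code step by step.

Initialize: cnt = 0
Initialize: values = [28, 4, 29, 9, 28, 8, 13, 7, 20, 21]
Entering loop: for v in values:

After execution: cnt = 20
20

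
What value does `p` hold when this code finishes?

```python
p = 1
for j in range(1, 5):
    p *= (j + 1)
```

Let's trace through this code step by step.

Initialize: p = 1
Entering loop: for j in range(1, 5):

After execution: p = 120
120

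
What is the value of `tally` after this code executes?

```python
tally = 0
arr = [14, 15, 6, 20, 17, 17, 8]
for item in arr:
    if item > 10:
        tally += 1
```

Let's trace through this code step by step.

Initialize: tally = 0
Initialize: arr = [14, 15, 6, 20, 17, 17, 8]
Entering loop: for item in arr:

After execution: tally = 5
5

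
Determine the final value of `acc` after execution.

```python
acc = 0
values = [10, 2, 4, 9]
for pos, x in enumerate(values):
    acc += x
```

Let's trace through this code step by step.

Initialize: acc = 0
Initialize: values = [10, 2, 4, 9]
Entering loop: for pos, x in enumerate(values):

After execution: acc = 25
25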